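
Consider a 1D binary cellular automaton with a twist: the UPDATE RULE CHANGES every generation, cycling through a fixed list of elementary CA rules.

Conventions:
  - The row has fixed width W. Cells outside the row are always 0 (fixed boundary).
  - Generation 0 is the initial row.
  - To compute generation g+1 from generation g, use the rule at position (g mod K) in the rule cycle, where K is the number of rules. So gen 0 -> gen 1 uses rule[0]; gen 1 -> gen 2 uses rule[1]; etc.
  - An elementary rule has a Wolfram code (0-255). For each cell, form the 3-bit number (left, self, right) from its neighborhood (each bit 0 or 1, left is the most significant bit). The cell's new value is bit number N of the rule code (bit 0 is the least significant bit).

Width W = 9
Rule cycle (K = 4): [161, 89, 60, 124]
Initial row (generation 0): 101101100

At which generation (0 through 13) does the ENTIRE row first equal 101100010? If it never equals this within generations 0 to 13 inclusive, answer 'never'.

Answer: never

Derivation:
Gen 0: 101101100
Gen 1 (rule 161): 010010001
Gen 2 (rule 89): 001001100
Gen 3 (rule 60): 001101010
Gen 4 (rule 124): 001111111
Gen 5 (rule 161): 100111110
Gen 6 (rule 89): 010100011
Gen 7 (rule 60): 011110010
Gen 8 (rule 124): 010011011
Gen 9 (rule 161): 000000100
Gen 10 (rule 89): 111110011
Gen 11 (rule 60): 100001010
Gen 12 (rule 124): 110001111
Gen 13 (rule 161): 000100110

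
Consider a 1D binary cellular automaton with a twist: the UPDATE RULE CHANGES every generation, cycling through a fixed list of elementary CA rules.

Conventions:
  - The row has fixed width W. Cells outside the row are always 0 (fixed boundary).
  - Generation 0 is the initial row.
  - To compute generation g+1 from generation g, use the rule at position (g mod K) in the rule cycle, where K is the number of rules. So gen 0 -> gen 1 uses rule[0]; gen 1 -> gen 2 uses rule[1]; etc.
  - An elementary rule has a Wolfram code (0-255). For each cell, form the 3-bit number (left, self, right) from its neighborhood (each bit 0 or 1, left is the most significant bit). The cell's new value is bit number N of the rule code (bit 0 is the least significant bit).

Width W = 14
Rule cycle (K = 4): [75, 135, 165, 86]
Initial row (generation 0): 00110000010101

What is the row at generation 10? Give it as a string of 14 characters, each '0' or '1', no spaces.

Gen 0: 00110000010101
Gen 1 (rule 75): 11110111100000
Gen 2 (rule 135): 01100011001111
Gen 3 (rule 165): 00001000000110
Gen 4 (rule 86): 00011100001011
Gen 5 (rule 75): 11110101110011
Gen 6 (rule 135): 01100100100100
Gen 7 (rule 165): 00000100100101
Gen 8 (rule 86): 00001111111101
Gen 9 (rule 75): 11111000000100
Gen 10 (rule 135): 01110011111101

Answer: 01110011111101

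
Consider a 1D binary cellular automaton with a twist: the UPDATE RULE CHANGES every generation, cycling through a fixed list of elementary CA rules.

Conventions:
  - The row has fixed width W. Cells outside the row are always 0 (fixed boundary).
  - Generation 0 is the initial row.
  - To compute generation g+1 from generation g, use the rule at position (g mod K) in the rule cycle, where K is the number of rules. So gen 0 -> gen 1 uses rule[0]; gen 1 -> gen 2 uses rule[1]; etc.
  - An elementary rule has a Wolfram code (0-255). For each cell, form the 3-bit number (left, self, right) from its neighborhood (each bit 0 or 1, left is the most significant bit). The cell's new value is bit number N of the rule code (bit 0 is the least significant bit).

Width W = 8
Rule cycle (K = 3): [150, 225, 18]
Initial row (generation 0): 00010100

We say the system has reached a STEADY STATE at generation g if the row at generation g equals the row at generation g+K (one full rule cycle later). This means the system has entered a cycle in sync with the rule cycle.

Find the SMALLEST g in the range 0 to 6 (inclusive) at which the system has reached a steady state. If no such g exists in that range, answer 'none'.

Answer: none

Derivation:
Gen 0: 00010100
Gen 1 (rule 150): 00110110
Gen 2 (rule 225): 10011010
Gen 3 (rule 18): 01100001
Gen 4 (rule 150): 10010011
Gen 5 (rule 225): 00000001
Gen 6 (rule 18): 00000010
Gen 7 (rule 150): 00000111
Gen 8 (rule 225): 11110011
Gen 9 (rule 18): 00001100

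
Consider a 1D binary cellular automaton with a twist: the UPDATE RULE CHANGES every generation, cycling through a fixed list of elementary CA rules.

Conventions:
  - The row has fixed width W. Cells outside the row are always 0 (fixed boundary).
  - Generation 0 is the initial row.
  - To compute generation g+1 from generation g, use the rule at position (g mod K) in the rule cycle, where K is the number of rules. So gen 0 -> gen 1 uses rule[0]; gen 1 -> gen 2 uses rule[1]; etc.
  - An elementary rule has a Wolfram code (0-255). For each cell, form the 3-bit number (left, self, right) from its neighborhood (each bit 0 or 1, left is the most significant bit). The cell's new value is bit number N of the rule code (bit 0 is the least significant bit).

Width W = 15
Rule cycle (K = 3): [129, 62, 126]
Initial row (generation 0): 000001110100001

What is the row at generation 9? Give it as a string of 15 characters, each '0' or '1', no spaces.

Answer: 110011011100110

Derivation:
Gen 0: 000001110100001
Gen 1 (rule 129): 111100100001100
Gen 2 (rule 62): 100011110011010
Gen 3 (rule 126): 110110011111111
Gen 4 (rule 129): 000000001111110
Gen 5 (rule 62): 000000011000001
Gen 6 (rule 126): 000000111100011
Gen 7 (rule 129): 111110011001000
Gen 8 (rule 62): 100001110111100
Gen 9 (rule 126): 110011011100110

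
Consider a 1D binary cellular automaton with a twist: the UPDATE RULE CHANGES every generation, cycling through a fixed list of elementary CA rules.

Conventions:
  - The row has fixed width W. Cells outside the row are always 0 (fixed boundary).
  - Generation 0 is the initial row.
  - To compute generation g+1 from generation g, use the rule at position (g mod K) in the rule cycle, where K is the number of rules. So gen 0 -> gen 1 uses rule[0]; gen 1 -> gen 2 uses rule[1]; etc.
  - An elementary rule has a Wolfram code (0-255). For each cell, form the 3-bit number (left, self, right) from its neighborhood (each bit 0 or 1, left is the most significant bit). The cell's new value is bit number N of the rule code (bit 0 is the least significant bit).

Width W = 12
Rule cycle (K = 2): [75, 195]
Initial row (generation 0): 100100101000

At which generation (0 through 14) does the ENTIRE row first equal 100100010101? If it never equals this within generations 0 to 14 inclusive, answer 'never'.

Gen 0: 100100101000
Gen 1 (rule 75): 001001000011
Gen 2 (rule 195): 110010011101
Gen 3 (rule 75): 110100110100
Gen 4 (rule 195): 010001010001
Gen 5 (rule 75): 100110000110
Gen 6 (rule 195): 001010111010
Gen 7 (rule 75): 110000101000
Gen 8 (rule 195): 010111000011
Gen 9 (rule 75): 100101011111
Gen 10 (rule 195): 001000001111
Gen 11 (rule 75): 110011111001
Gen 12 (rule 195): 010101111010
Gen 13 (rule 75): 100001001000
Gen 14 (rule 195): 001110010011

Answer: never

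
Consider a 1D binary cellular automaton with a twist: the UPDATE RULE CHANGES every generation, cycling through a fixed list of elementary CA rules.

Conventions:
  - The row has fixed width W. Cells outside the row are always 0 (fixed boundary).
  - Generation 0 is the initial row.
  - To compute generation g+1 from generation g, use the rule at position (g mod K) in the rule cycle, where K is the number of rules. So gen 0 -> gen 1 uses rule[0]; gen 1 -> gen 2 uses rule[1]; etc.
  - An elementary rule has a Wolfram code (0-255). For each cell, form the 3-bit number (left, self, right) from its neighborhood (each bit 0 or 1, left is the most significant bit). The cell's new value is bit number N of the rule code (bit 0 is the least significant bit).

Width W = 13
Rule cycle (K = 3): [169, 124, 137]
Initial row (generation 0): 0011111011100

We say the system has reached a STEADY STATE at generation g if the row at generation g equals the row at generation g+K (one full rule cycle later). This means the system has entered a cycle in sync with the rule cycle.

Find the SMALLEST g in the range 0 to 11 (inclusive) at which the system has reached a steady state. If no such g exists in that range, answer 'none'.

Answer: none

Derivation:
Gen 0: 0011111011100
Gen 1 (rule 169): 1011110111001
Gen 2 (rule 124): 1110011101101
Gen 3 (rule 137): 1100011001000
Gen 4 (rule 169): 1001010000011
Gen 5 (rule 124): 1101111000011
Gen 6 (rule 137): 1001110011010
Gen 7 (rule 169): 0001100010100
Gen 8 (rule 124): 0001110011110
Gen 9 (rule 137): 1101100011100
Gen 10 (rule 169): 1011001011001
Gen 11 (rule 124): 1111101111101
Gen 12 (rule 137): 1111001111000
Gen 13 (rule 169): 1110001110011
Gen 14 (rule 124): 1011001011011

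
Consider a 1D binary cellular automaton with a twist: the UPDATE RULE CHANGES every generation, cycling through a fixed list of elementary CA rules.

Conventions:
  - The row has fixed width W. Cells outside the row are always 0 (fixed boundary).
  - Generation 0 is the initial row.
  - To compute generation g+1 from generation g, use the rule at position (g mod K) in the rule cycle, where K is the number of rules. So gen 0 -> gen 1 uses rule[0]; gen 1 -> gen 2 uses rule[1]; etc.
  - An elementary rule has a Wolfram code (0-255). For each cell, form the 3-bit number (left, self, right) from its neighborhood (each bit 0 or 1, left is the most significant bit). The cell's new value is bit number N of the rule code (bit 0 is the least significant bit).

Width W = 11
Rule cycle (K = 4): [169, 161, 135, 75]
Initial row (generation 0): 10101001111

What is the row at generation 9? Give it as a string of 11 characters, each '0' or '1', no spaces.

Answer: 01011010000

Derivation:
Gen 0: 10101001111
Gen 1 (rule 169): 01010001110
Gen 2 (rule 161): 00100100100
Gen 3 (rule 135): 11101101101
Gen 4 (rule 75): 10101101100
Gen 5 (rule 169): 01011011001
Gen 6 (rule 161): 00100100000
Gen 7 (rule 135): 11101101111
Gen 8 (rule 75): 10101101001
Gen 9 (rule 169): 01011010000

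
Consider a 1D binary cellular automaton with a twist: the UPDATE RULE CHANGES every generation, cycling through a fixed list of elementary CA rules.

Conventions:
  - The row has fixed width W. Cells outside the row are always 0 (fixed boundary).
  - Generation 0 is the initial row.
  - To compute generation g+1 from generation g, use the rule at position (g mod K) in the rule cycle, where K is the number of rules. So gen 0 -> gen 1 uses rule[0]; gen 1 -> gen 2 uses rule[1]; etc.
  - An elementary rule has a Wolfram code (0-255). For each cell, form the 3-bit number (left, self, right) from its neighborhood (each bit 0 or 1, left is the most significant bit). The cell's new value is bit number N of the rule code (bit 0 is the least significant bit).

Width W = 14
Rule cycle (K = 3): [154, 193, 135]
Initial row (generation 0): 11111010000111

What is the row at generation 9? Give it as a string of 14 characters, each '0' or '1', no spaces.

Gen 0: 11111010000111
Gen 1 (rule 154): 11110001001110
Gen 2 (rule 193): 01110100000110
Gen 3 (rule 135): 10100101111000
Gen 4 (rule 154): 00011001110100
Gen 5 (rule 193): 11001000110001
Gen 6 (rule 135): 00011011000111
Gen 7 (rule 154): 00110010101110
Gen 8 (rule 193): 10010000000110
Gen 9 (rule 135): 10110111111000

Answer: 10110111111000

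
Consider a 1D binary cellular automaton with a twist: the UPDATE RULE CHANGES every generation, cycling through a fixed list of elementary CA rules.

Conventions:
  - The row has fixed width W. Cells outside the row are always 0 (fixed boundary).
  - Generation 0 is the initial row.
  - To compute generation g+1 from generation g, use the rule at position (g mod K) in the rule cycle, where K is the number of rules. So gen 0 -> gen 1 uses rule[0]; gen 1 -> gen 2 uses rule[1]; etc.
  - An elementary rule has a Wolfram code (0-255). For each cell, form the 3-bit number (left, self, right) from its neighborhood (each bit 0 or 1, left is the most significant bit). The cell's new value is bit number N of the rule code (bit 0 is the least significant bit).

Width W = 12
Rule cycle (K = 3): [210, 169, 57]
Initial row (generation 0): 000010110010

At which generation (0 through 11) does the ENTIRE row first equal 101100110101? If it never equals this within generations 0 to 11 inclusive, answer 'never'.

Answer: 3

Derivation:
Gen 0: 000010110010
Gen 1 (rule 210): 000100011101
Gen 2 (rule 169): 110001011010
Gen 3 (rule 57): 101100110101
Gen 4 (rule 210): 000111010000
Gen 5 (rule 169): 110110100111
Gen 6 (rule 57): 101101010100
Gen 7 (rule 210): 000100000010
Gen 8 (rule 169): 110001111000
Gen 9 (rule 57): 101101000111
Gen 10 (rule 210): 000100101011
Gen 11 (rule 169): 110000010110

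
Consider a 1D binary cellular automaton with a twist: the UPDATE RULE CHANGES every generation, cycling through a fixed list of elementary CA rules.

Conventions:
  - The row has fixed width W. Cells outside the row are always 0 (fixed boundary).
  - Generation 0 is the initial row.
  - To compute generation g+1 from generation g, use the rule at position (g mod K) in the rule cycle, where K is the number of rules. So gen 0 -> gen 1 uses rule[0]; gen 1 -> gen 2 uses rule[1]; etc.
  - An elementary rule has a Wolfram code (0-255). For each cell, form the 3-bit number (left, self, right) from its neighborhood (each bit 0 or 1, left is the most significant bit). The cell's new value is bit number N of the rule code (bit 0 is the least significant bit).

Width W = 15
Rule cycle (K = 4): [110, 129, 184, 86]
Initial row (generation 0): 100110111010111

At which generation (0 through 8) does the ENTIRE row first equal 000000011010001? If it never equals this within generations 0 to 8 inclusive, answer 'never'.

Gen 0: 100110111010111
Gen 1 (rule 110): 101111101111101
Gen 2 (rule 129): 000111000111000
Gen 3 (rule 184): 000110100110100
Gen 4 (rule 86): 001010111010110
Gen 5 (rule 110): 011111101111110
Gen 6 (rule 129): 001111000111100
Gen 7 (rule 184): 001110100111010
Gen 8 (rule 86): 010010111001011

Answer: never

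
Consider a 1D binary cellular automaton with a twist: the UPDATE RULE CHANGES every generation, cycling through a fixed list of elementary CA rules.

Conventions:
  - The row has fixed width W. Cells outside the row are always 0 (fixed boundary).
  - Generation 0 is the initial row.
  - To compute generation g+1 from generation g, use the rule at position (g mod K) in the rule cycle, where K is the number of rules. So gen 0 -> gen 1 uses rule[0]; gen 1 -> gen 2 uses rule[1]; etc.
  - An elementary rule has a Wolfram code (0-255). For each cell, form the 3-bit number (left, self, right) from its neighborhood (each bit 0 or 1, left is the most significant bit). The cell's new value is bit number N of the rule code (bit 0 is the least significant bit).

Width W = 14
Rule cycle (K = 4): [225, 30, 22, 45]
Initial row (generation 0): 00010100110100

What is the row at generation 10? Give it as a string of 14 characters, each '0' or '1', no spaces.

Gen 0: 00010100110100
Gen 1 (rule 225): 11001000011001
Gen 2 (rule 30): 10111100110111
Gen 3 (rule 22): 10000011000000
Gen 4 (rule 45): 10111010011111
Gen 5 (rule 225): 01011100001111
Gen 6 (rule 30): 11010010011000
Gen 7 (rule 22): 00011111100100
Gen 8 (rule 45): 11010000000101
Gen 9 (rule 225): 01100111110010
Gen 10 (rule 30): 11011100001111

Answer: 11011100001111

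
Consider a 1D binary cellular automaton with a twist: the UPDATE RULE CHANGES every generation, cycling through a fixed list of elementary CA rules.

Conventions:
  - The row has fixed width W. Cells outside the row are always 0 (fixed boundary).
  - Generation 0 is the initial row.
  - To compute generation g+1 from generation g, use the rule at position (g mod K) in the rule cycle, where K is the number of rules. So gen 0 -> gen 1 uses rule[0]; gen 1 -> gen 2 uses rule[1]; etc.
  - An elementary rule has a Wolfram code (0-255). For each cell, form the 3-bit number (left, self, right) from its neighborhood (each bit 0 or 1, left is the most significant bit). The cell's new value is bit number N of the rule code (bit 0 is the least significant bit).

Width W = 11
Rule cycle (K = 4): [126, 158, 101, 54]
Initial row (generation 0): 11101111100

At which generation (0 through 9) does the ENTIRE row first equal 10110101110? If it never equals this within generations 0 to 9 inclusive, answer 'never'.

Answer: never

Derivation:
Gen 0: 11101111100
Gen 1 (rule 126): 10111000110
Gen 2 (rule 158): 10110101101
Gen 3 (rule 101): 11011110111
Gen 4 (rule 54): 00100001000
Gen 5 (rule 126): 01110011100
Gen 6 (rule 158): 11101111010
Gen 7 (rule 101): 00110001110
Gen 8 (rule 54): 01001010001
Gen 9 (rule 126): 11111111011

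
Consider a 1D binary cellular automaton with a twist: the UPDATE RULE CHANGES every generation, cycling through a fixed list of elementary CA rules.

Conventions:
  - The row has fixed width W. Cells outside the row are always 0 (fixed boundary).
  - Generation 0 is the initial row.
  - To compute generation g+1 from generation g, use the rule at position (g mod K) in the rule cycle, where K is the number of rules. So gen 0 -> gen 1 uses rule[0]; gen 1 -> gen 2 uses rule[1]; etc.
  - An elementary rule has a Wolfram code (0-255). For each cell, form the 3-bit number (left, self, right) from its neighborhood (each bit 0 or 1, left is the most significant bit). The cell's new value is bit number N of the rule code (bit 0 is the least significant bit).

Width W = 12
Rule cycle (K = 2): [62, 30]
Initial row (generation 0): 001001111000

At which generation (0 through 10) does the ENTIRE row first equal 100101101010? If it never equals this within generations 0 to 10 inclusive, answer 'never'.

Gen 0: 001001111000
Gen 1 (rule 62): 011111000100
Gen 2 (rule 30): 110000101110
Gen 3 (rule 62): 101001111001
Gen 4 (rule 30): 101111000111
Gen 5 (rule 62): 111000101100
Gen 6 (rule 30): 100101101010
Gen 7 (rule 62): 111111011111
Gen 8 (rule 30): 100000010000
Gen 9 (rule 62): 110000111000
Gen 10 (rule 30): 101001100100

Answer: 6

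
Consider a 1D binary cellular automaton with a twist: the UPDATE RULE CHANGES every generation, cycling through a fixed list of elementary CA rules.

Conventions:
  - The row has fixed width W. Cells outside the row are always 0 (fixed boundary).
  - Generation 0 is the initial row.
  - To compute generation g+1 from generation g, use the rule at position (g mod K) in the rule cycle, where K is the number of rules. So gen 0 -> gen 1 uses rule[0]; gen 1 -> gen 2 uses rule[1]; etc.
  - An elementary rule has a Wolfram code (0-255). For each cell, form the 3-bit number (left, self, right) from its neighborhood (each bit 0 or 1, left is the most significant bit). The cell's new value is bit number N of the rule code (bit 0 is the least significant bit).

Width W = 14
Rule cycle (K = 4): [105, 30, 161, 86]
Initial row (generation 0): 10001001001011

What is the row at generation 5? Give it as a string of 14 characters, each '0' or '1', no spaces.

Answer: 01001010110011

Derivation:
Gen 0: 10001001001011
Gen 1 (rule 105): 00100000000111
Gen 2 (rule 30): 01110000001100
Gen 3 (rule 161): 00100111100001
Gen 4 (rule 86): 01111000110011
Gen 5 (rule 105): 01001010110011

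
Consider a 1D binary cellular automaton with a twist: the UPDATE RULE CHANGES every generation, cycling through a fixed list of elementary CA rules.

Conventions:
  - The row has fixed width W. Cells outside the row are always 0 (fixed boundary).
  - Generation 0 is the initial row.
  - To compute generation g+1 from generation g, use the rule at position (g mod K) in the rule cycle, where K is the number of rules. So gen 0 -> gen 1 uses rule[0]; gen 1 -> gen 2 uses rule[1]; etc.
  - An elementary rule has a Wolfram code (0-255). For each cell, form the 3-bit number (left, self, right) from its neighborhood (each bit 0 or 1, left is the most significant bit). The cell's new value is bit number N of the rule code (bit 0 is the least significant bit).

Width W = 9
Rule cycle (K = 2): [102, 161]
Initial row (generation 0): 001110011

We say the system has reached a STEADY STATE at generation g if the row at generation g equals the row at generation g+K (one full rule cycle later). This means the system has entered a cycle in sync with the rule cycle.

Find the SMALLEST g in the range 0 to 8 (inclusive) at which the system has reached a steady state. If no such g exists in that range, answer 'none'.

Answer: none

Derivation:
Gen 0: 001110011
Gen 1 (rule 102): 010010101
Gen 2 (rule 161): 000001010
Gen 3 (rule 102): 000011110
Gen 4 (rule 161): 111001100
Gen 5 (rule 102): 001010100
Gen 6 (rule 161): 100101001
Gen 7 (rule 102): 101111011
Gen 8 (rule 161): 010110100
Gen 9 (rule 102): 111011100
Gen 10 (rule 161): 010101001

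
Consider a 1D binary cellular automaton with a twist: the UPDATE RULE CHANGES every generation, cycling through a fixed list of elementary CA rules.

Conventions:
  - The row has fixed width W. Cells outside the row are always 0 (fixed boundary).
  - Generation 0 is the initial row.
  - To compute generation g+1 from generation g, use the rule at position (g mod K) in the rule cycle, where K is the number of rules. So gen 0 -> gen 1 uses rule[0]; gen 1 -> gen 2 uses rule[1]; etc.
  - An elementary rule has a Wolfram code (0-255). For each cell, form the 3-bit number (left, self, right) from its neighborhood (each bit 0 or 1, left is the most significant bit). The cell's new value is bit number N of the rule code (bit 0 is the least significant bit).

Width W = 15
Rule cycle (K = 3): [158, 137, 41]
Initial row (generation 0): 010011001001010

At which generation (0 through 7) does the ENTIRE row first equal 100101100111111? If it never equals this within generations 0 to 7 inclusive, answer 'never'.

Answer: 5

Derivation:
Gen 0: 010011001001010
Gen 1 (rule 158): 111110111111011
Gen 2 (rule 137): 111100111110010
Gen 3 (rule 41): 100000100000000
Gen 4 (rule 158): 110001110000000
Gen 5 (rule 137): 100101100111111
Gen 6 (rule 41): 000011000100000
Gen 7 (rule 158): 000110101110000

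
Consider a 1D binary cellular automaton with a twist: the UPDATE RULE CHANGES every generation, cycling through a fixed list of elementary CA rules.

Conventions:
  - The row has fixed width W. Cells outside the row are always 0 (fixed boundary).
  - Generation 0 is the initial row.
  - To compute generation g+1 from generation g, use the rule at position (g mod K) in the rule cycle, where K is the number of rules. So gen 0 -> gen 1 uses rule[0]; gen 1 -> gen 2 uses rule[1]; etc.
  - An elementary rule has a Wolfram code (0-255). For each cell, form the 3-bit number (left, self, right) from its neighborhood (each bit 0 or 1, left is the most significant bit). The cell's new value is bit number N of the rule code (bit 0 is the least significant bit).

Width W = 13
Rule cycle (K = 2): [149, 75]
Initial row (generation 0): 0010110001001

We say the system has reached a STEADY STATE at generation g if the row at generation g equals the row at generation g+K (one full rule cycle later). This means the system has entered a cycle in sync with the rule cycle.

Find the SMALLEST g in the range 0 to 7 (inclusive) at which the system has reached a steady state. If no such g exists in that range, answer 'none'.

Gen 0: 0010110001001
Gen 1 (rule 149): 1010001101101
Gen 2 (rule 75): 0000111101100
Gen 3 (rule 149): 1110011000011
Gen 4 (rule 75): 1010111011111
Gen 5 (rule 149): 1010010001110
Gen 6 (rule 75): 0000100111010
Gen 7 (rule 149): 1110110010011
Gen 8 (rule 75): 1010110100111
Gen 9 (rule 149): 1010000110010

Answer: none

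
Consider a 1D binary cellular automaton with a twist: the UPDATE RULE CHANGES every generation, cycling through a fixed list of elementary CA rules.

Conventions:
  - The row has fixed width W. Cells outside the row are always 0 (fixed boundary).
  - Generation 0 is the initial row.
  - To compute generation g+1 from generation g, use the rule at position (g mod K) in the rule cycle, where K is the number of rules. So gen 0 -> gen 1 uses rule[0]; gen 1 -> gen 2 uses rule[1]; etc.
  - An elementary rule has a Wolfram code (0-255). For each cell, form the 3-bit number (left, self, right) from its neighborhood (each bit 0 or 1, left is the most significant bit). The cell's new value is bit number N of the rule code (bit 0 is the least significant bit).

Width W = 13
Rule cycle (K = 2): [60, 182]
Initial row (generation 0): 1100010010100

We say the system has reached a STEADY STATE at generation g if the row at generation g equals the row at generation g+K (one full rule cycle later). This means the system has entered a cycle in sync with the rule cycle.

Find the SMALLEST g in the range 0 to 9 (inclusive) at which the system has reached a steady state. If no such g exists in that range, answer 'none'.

Gen 0: 1100010010100
Gen 1 (rule 60): 1010011011110
Gen 2 (rule 182): 1111100101101
Gen 3 (rule 60): 1000010111011
Gen 4 (rule 182): 1100111010100
Gen 5 (rule 60): 1010100111110
Gen 6 (rule 182): 1111111011101
Gen 7 (rule 60): 1000000110011
Gen 8 (rule 182): 1100001001100
Gen 9 (rule 60): 1010001101010
Gen 10 (rule 182): 1111010011111
Gen 11 (rule 60): 1000111010000

Answer: none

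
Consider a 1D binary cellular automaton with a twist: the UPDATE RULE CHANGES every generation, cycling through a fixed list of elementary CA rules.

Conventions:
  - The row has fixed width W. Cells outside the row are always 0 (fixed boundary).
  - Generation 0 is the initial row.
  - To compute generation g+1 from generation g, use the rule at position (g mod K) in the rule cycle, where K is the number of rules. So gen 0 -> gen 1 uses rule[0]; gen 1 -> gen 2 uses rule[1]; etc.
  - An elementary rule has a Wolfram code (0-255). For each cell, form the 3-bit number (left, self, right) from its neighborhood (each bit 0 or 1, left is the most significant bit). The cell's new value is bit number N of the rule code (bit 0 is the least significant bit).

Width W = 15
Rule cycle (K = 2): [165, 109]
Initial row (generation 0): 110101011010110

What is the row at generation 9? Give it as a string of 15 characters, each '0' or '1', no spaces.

Gen 0: 110101011010110
Gen 1 (rule 165): 001111100111000
Gen 2 (rule 109): 101000100101011
Gen 3 (rule 165): 111010100111100
Gen 4 (rule 109): 101111100100101
Gen 5 (rule 165): 110111000100111
Gen 6 (rule 109): 111101010100101
Gen 7 (rule 165): 011011111100111
Gen 8 (rule 109): 011110000100101
Gen 9 (rule 165): 001100110100111

Answer: 001100110100111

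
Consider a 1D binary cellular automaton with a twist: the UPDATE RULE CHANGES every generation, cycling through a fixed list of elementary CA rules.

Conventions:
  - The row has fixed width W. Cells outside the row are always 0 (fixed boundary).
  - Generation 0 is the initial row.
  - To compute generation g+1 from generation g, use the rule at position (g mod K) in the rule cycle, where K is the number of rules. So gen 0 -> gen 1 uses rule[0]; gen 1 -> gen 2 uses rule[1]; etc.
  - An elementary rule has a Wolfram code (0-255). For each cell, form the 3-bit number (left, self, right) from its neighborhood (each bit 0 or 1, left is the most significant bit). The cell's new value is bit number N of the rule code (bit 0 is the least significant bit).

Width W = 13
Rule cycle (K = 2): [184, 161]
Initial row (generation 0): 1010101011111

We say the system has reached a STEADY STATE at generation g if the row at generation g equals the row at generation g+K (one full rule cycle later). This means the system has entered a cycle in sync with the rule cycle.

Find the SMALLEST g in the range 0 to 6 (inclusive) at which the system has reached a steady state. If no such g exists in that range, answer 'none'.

Gen 0: 1010101011111
Gen 1 (rule 184): 0101010111110
Gen 2 (rule 161): 0010101011100
Gen 3 (rule 184): 0001010111010
Gen 4 (rule 161): 1100101010100
Gen 5 (rule 184): 1010010101010
Gen 6 (rule 161): 0100001010100
Gen 7 (rule 184): 0010000101010
Gen 8 (rule 161): 1000110010100

Answer: none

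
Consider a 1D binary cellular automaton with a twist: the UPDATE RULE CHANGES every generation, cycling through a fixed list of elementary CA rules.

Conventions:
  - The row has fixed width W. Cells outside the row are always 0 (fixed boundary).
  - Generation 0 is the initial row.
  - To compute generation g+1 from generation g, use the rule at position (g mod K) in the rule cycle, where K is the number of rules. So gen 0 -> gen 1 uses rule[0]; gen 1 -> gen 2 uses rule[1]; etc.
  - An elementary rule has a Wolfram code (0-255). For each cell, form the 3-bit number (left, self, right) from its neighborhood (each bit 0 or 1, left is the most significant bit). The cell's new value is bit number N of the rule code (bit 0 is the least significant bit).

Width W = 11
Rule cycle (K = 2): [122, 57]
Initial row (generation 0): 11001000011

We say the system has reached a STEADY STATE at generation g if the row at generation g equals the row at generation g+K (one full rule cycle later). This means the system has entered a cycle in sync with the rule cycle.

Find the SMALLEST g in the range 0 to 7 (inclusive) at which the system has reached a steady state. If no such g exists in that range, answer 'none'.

Gen 0: 11001000011
Gen 1 (rule 122): 11110100111
Gen 2 (rule 57): 10001010100
Gen 3 (rule 122): 01010101010
Gen 4 (rule 57): 00101010101
Gen 5 (rule 122): 01010101010
Gen 6 (rule 57): 00101010101
Gen 7 (rule 122): 01010101010
Gen 8 (rule 57): 00101010101
Gen 9 (rule 122): 01010101010

Answer: 3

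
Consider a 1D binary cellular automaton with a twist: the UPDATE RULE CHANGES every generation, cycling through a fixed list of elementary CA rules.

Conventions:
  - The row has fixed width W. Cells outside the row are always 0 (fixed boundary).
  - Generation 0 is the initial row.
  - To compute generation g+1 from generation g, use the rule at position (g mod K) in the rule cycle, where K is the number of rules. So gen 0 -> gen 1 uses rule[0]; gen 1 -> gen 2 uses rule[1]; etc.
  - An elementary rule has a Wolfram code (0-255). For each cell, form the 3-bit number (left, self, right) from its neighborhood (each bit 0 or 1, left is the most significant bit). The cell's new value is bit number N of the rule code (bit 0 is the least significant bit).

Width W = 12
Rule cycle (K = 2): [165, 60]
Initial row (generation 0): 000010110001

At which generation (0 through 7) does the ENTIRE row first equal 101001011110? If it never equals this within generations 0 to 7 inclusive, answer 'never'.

Answer: never

Derivation:
Gen 0: 000010110001
Gen 1 (rule 165): 111011000101
Gen 2 (rule 60): 100110100111
Gen 3 (rule 165): 100001100010
Gen 4 (rule 60): 110001010011
Gen 5 (rule 165): 000101110000
Gen 6 (rule 60): 000111001000
Gen 7 (rule 165): 110010001011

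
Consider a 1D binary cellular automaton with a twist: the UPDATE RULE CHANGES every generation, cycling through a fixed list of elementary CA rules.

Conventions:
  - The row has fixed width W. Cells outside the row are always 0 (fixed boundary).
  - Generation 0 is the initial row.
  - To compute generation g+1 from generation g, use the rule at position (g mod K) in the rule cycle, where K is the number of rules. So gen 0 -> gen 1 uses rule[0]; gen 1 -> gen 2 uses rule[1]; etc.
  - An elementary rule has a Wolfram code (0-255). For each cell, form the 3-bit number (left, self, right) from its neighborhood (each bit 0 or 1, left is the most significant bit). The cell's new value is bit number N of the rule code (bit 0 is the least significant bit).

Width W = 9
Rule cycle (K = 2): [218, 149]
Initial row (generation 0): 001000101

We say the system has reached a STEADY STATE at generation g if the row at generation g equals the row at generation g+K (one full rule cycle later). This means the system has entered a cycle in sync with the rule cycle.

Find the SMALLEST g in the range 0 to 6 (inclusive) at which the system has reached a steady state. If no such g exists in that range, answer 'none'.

Gen 0: 001000101
Gen 1 (rule 218): 010101000
Gen 2 (rule 149): 010101111
Gen 3 (rule 218): 100001111
Gen 4 (rule 149): 111100110
Gen 5 (rule 218): 111111111
Gen 6 (rule 149): 011111110
Gen 7 (rule 218): 111111111
Gen 8 (rule 149): 011111110

Answer: 5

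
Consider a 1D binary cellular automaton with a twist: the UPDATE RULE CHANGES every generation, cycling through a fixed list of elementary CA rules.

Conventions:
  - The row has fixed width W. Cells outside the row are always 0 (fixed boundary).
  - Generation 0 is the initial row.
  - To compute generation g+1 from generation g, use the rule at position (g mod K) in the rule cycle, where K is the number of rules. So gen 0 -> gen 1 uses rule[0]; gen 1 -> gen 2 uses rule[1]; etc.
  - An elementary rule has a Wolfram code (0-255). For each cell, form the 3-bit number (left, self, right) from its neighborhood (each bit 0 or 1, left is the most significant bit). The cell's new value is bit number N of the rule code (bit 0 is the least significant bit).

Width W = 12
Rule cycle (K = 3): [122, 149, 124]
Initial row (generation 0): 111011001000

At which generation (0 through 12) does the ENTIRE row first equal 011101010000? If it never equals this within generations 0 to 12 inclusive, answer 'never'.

Gen 0: 111011001000
Gen 1 (rule 122): 101111110100
Gen 2 (rule 149): 100111100111
Gen 3 (rule 124): 110100110101
Gen 4 (rule 122): 111011111010
Gen 5 (rule 149): 010001110011
Gen 6 (rule 124): 011001011011
Gen 7 (rule 122): 111110111111
Gen 8 (rule 149): 011100011110
Gen 9 (rule 124): 010110010011
Gen 10 (rule 122): 101111101111
Gen 11 (rule 149): 100111000110
Gen 12 (rule 124): 110101100111

Answer: never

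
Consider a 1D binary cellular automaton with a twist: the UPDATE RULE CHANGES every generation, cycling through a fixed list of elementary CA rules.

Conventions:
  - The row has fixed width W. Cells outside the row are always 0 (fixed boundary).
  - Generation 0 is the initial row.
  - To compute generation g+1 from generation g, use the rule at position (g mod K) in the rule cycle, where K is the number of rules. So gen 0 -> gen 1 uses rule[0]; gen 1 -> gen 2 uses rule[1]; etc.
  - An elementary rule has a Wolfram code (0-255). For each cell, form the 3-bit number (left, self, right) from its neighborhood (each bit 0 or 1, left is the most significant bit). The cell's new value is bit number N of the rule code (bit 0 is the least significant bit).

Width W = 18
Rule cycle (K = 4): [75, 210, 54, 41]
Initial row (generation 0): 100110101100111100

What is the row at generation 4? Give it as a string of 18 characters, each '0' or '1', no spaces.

Answer: 100010100000010001

Derivation:
Gen 0: 100110101100111100
Gen 1 (rule 75): 001110001101100101
Gen 2 (rule 210): 010111010100111000
Gen 3 (rule 54): 111000111111000100
Gen 4 (rule 41): 100010100000010001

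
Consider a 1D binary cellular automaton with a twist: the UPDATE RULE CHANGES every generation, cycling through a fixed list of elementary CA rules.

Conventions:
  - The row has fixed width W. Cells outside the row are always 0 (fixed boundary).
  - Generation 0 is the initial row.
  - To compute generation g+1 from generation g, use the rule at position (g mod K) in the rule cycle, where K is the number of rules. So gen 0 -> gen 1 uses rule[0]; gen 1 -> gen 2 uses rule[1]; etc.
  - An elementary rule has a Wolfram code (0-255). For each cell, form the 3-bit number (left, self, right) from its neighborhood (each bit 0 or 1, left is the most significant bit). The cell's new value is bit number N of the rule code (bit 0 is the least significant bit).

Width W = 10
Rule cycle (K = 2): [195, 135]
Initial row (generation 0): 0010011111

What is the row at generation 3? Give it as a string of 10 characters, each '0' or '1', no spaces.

Gen 0: 0010011111
Gen 1 (rule 195): 1100101111
Gen 2 (rule 135): 0001100110
Gen 3 (rule 195): 1110101010

Answer: 1110101010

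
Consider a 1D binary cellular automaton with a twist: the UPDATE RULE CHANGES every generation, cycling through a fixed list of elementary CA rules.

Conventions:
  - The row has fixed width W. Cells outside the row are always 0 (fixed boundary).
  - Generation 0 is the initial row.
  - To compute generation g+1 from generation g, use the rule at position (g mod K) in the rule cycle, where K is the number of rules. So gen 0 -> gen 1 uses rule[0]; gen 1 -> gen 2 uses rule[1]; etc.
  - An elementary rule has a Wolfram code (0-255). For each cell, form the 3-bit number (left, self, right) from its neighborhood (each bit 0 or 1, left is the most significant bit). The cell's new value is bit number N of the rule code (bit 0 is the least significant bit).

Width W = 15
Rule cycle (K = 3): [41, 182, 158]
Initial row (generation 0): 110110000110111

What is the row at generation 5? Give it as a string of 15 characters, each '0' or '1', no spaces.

Gen 0: 110110000110111
Gen 1 (rule 41): 101100110101100
Gen 2 (rule 182): 110011001110010
Gen 3 (rule 158): 101110111101111
Gen 4 (rule 41): 011001100011000
Gen 5 (rule 182): 100110010100100

Answer: 100110010100100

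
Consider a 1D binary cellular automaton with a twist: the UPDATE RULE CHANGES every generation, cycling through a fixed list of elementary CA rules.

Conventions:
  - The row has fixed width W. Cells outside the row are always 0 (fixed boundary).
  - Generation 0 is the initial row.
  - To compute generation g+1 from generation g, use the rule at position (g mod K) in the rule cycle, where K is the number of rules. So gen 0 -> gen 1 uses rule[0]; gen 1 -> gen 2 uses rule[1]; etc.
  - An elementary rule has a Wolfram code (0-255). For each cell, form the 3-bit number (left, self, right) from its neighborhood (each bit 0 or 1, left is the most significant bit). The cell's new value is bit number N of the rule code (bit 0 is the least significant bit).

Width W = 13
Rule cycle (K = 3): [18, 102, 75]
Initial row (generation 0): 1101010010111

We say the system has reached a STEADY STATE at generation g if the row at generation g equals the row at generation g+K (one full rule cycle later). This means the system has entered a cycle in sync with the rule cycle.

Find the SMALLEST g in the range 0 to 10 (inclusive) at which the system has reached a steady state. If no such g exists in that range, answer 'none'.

Gen 0: 1101010010111
Gen 1 (rule 18): 0000001100000
Gen 2 (rule 102): 0000010100000
Gen 3 (rule 75): 1111100001111
Gen 4 (rule 18): 0000010010000
Gen 5 (rule 102): 0000110110000
Gen 6 (rule 75): 1111110110111
Gen 7 (rule 18): 0000000000000
Gen 8 (rule 102): 0000000000000
Gen 9 (rule 75): 1111111111111
Gen 10 (rule 18): 0000000000000
Gen 11 (rule 102): 0000000000000
Gen 12 (rule 75): 1111111111111
Gen 13 (rule 18): 0000000000000

Answer: 7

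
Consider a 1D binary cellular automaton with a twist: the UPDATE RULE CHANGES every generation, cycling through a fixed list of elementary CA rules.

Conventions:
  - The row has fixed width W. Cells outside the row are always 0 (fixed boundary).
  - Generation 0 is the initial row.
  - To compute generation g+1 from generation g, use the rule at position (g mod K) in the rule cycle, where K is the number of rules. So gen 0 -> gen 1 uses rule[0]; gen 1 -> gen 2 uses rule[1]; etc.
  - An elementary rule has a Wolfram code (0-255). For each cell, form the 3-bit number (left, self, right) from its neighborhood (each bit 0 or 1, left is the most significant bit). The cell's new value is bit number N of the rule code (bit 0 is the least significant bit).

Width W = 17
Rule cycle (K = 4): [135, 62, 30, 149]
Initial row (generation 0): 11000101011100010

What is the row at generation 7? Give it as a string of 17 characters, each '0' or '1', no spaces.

Answer: 11000110010110001

Derivation:
Gen 0: 11000101011100010
Gen 1 (rule 135): 00011101001001110
Gen 2 (rule 62): 00110011111111001
Gen 3 (rule 30): 01101110000000111
Gen 4 (rule 149): 00000101111110010
Gen 5 (rule 135): 11111100111100110
Gen 6 (rule 62): 10000011100011101
Gen 7 (rule 30): 11000110010110001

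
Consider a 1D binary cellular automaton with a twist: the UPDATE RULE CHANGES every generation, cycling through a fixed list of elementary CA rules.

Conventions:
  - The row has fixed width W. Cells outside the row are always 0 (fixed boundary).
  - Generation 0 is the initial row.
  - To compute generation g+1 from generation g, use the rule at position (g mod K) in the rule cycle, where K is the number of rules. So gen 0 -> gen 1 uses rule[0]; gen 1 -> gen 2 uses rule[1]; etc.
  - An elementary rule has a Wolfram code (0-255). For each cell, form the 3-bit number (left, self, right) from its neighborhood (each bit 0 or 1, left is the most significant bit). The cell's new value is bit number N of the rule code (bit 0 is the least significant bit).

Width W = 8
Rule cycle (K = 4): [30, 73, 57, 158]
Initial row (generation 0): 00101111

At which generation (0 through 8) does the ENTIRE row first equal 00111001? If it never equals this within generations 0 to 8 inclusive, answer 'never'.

Answer: never

Derivation:
Gen 0: 00101111
Gen 1 (rule 30): 01101000
Gen 2 (rule 73): 01100011
Gen 3 (rule 57): 01011010
Gen 4 (rule 158): 11010011
Gen 5 (rule 30): 10011110
Gen 6 (rule 73): 00010010
Gen 7 (rule 57): 11001001
Gen 8 (rule 158): 10111111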